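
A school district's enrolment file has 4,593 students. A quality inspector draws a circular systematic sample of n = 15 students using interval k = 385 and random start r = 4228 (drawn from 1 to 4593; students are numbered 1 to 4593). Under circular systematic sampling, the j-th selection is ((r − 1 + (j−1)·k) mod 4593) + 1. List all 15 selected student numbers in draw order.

4228, 20, 405, 790, 1175, 1560, 1945, 2330, 2715, 3100, 3485, 3870, 4255, 47, 432

Selection 1: 4228
Selection 2: 4228 + 385 = 4613 → 4613 − 4593 = 20
Selection 3: 20 + 385 = 405
Selection 4: 405 + 385 = 790
Selection 5: 790 + 385 = 1175
Selection 6: 1175 + 385 = 1560
Selection 7: 1560 + 385 = 1945
Selection 8: 1945 + 385 = 2330
Selection 9: 2330 + 385 = 2715
Selection 10: 2715 + 385 = 3100
Selection 11: 3100 + 385 = 3485
Selection 12: 3485 + 385 = 3870
Selection 13: 3870 + 385 = 4255
Selection 14: 4255 + 385 = 4640 → 4640 − 4593 = 47
Selection 15: 47 + 385 = 432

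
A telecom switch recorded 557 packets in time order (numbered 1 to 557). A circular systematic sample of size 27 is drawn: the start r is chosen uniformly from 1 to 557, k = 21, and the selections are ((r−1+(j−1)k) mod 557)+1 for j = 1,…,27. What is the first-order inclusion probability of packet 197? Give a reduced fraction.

27/557

For each position j, as r ranges over 1…557 the j-th selection hits every packet exactly once, so packet 197 is selected for exactly 27 of the 557 starts.
Inclusion probability = 27/557.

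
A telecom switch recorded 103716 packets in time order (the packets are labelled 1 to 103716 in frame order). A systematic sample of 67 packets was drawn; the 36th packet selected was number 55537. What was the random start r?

1357

k = 103716/67 = 1548
r = 55537 − (36−1)×1548 = 55537 − 54180 = 1357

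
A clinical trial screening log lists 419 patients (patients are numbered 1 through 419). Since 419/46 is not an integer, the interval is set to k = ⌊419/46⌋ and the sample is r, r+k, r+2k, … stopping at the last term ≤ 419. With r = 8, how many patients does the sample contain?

46

k = ⌊419/46⌋ = 9
Achieved size = ⌊(419 − 8)/9⌋ + 1 = ⌊411/9⌋ + 1 = 45 + 1 = 46
(last selection: 8 + 45×9 = 413 ≤ 419; next would be 422 > 419)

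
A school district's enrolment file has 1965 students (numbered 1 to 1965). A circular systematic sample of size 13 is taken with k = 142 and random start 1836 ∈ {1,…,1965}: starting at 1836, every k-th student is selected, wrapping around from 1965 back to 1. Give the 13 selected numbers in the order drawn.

1836, 13, 155, 297, 439, 581, 723, 865, 1007, 1149, 1291, 1433, 1575

Selection 1: 1836
Selection 2: 1836 + 142 = 1978 → 1978 − 1965 = 13
Selection 3: 13 + 142 = 155
Selection 4: 155 + 142 = 297
Selection 5: 297 + 142 = 439
Selection 6: 439 + 142 = 581
Selection 7: 581 + 142 = 723
Selection 8: 723 + 142 = 865
Selection 9: 865 + 142 = 1007
Selection 10: 1007 + 142 = 1149
Selection 11: 1149 + 142 = 1291
Selection 12: 1291 + 142 = 1433
Selection 13: 1433 + 142 = 1575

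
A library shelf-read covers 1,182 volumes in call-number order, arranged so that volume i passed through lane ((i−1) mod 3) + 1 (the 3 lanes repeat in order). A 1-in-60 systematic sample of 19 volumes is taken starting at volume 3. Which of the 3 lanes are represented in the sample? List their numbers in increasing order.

3

Consecutive selections differ by k = 60, so their lane numbers differ by 60 mod 3 = 0.
gcd(60, 3) = 3, so the sample visits 3/3 = 1 distinct residues mod 3.
Start 3 is lane 3; the lanes hit are 3.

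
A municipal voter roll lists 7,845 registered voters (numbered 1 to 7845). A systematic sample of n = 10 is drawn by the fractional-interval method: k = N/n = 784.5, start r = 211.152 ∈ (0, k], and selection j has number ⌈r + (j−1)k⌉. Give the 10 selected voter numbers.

j=1: r + 0k = 211.152 → ⌈·⌉ = 212
j=2: r + 1k = 995.652 → ⌈·⌉ = 996
j=3: r + 2k = 1780.152 → ⌈·⌉ = 1781
j=4: r + 3k = 2564.652 → ⌈·⌉ = 2565
j=5: r + 4k = 3349.152 → ⌈·⌉ = 3350
j=6: r + 5k = 4133.652 → ⌈·⌉ = 4134
j=7: r + 6k = 4918.152 → ⌈·⌉ = 4919
j=8: r + 7k = 5702.652 → ⌈·⌉ = 5703
j=9: r + 8k = 6487.152 → ⌈·⌉ = 6488
j=10: r + 9k = 7271.652 → ⌈·⌉ = 7272

212, 996, 1781, 2565, 3350, 4134, 4919, 5703, 6488, 7272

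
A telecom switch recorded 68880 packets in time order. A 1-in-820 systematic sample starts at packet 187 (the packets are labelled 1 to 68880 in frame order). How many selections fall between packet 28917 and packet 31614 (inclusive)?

3

k = 820
First selection ≥ 28917: 187 + ⌈(28917−187)/820⌉·820 = 187 + 36×820 = 29707
Last selection ≤ 31614: 187 + ⌊(31614−187)/820⌋·820 = 187 + 38×820 = 31347
Count = 38 − 36 + 1 = 3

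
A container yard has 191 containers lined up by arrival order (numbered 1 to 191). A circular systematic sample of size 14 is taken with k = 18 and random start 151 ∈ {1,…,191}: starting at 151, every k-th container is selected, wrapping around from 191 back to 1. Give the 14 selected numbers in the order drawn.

Selection 1: 151
Selection 2: 151 + 18 = 169
Selection 3: 169 + 18 = 187
Selection 4: 187 + 18 = 205 → 205 − 191 = 14
Selection 5: 14 + 18 = 32
Selection 6: 32 + 18 = 50
Selection 7: 50 + 18 = 68
Selection 8: 68 + 18 = 86
Selection 9: 86 + 18 = 104
Selection 10: 104 + 18 = 122
Selection 11: 122 + 18 = 140
Selection 12: 140 + 18 = 158
Selection 13: 158 + 18 = 176
Selection 14: 176 + 18 = 194 → 194 − 191 = 3

151, 169, 187, 14, 32, 50, 68, 86, 104, 122, 140, 158, 176, 3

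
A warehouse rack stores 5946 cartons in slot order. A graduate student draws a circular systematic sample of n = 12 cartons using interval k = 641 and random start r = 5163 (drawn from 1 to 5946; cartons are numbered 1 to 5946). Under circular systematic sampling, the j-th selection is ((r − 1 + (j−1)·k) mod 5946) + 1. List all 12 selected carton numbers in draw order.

5163, 5804, 499, 1140, 1781, 2422, 3063, 3704, 4345, 4986, 5627, 322

Selection 1: 5163
Selection 2: 5163 + 641 = 5804
Selection 3: 5804 + 641 = 6445 → 6445 − 5946 = 499
Selection 4: 499 + 641 = 1140
Selection 5: 1140 + 641 = 1781
Selection 6: 1781 + 641 = 2422
Selection 7: 2422 + 641 = 3063
Selection 8: 3063 + 641 = 3704
Selection 9: 3704 + 641 = 4345
Selection 10: 4345 + 641 = 4986
Selection 11: 4986 + 641 = 5627
Selection 12: 5627 + 641 = 6268 → 6268 − 5946 = 322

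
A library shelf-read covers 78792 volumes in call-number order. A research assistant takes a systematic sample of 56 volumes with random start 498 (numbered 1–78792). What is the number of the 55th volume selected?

76476

k = 78792/56 = 1407
55th selection = r + (55−1)·k = 498 + 54×1407 = 498 + 75978 = 76476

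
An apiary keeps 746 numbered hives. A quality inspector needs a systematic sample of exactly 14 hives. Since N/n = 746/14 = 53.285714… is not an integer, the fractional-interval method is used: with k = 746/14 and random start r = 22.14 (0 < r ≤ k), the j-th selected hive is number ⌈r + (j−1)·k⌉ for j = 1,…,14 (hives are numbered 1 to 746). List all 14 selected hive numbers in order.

23, 76, 129, 182, 236, 289, 342, 396, 449, 502, 555, 609, 662, 715

j=1: r + 0k = 22.14 → ⌈·⌉ = 23
j=2: r + 1k = 75.425714… → ⌈·⌉ = 76
j=3: r + 2k = 128.711428… → ⌈·⌉ = 129
j=4: r + 3k = 181.997142… → ⌈·⌉ = 182
j=5: r + 4k = 235.282857… → ⌈·⌉ = 236
j=6: r + 5k = 288.568571… → ⌈·⌉ = 289
j=7: r + 6k = 341.854285… → ⌈·⌉ = 342
j=8: r + 7k = 395.14 → ⌈·⌉ = 396
j=9: r + 8k = 448.425714… → ⌈·⌉ = 449
j=10: r + 9k = 501.711428… → ⌈·⌉ = 502
j=11: r + 10k = 554.997142… → ⌈·⌉ = 555
j=12: r + 11k = 608.282857… → ⌈·⌉ = 609
j=13: r + 12k = 661.568571… → ⌈·⌉ = 662
j=14: r + 13k = 714.854285… → ⌈·⌉ = 715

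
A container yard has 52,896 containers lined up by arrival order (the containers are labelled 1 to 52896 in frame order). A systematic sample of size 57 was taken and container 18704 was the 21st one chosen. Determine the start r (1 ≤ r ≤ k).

144

k = 52896/57 = 928
r = 18704 − (21−1)×928 = 18704 − 18560 = 144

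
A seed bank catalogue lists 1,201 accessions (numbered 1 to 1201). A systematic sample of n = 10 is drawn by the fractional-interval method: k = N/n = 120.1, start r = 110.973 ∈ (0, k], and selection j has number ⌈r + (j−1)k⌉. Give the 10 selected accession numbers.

j=1: r + 0k = 110.973 → ⌈·⌉ = 111
j=2: r + 1k = 231.073 → ⌈·⌉ = 232
j=3: r + 2k = 351.173 → ⌈·⌉ = 352
j=4: r + 3k = 471.273 → ⌈·⌉ = 472
j=5: r + 4k = 591.373 → ⌈·⌉ = 592
j=6: r + 5k = 711.473 → ⌈·⌉ = 712
j=7: r + 6k = 831.573 → ⌈·⌉ = 832
j=8: r + 7k = 951.673 → ⌈·⌉ = 952
j=9: r + 8k = 1071.773 → ⌈·⌉ = 1072
j=10: r + 9k = 1191.873 → ⌈·⌉ = 1192

111, 232, 352, 472, 592, 712, 832, 952, 1072, 1192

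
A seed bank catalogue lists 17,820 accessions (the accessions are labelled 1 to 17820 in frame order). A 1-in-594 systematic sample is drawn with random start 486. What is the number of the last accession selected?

k = 594
30th selection = r + (30−1)·k = 486 + 29×594 = 486 + 17226 = 17712

17712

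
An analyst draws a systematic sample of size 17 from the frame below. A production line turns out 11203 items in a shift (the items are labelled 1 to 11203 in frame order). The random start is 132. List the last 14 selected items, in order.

k = N/n = 11203/17 = 659
4th selection = 132 + 3×659 = 2109
5th: 2109 + 659 = 2768
6th: 2768 + 659 = 3427
7th: 3427 + 659 = 4086
8th: 4086 + 659 = 4745
9th: 4745 + 659 = 5404
10th: 5404 + 659 = 6063
11th: 6063 + 659 = 6722
12th: 6722 + 659 = 7381
13th: 7381 + 659 = 8040
14th: 8040 + 659 = 8699
15th: 8699 + 659 = 9358
16th: 9358 + 659 = 10017
17th: 10017 + 659 = 10676

2109, 2768, 3427, 4086, 4745, 5404, 6063, 6722, 7381, 8040, 8699, 9358, 10017, 10676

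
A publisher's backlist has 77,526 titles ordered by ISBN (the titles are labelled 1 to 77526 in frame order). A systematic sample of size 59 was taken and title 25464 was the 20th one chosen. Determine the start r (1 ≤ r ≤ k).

498

k = 77526/59 = 1314
r = 25464 − (20−1)×1314 = 25464 − 24966 = 498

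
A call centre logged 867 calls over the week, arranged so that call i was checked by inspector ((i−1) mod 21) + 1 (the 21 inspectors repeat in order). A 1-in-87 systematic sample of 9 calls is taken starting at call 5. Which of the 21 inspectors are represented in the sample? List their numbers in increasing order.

2, 5, 8, 11, 14, 17, 20

Consecutive selections differ by k = 87, so their inspector numbers differ by 87 mod 21 = 3.
gcd(87, 21) = 3, so the sample visits 21/3 = 7 distinct residues mod 21.
Start 5 is inspector 5; the inspectors hit are 2, 5, 8, 11, 14, 17, 20.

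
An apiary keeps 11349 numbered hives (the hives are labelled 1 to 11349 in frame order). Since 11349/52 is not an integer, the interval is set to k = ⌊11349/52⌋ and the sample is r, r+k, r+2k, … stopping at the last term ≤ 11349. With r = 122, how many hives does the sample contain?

k = ⌊11349/52⌋ = 218
Achieved size = ⌊(11349 − 122)/218⌋ + 1 = ⌊11227/218⌋ + 1 = 51 + 1 = 52
(last selection: 122 + 51×218 = 11240 ≤ 11349; next would be 11458 > 11349)

52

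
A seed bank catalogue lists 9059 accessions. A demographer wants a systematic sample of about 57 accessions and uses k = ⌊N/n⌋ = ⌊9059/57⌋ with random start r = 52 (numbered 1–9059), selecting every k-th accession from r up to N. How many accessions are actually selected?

k = ⌊9059/57⌋ = 158
Achieved size = ⌊(9059 − 52)/158⌋ + 1 = ⌊9007/158⌋ + 1 = 57 + 1 = 58
(last selection: 52 + 57×158 = 9058 ≤ 9059; next would be 9216 > 9059)

58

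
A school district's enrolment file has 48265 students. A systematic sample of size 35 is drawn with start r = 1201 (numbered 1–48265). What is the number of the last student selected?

48087

k = 48265/35 = 1379
35th selection = r + (35−1)·k = 1201 + 34×1379 = 1201 + 46886 = 48087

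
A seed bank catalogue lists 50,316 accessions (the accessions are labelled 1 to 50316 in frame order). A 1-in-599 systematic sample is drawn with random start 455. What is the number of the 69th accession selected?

k = 599
69th selection = r + (69−1)·k = 455 + 68×599 = 455 + 40732 = 41187

41187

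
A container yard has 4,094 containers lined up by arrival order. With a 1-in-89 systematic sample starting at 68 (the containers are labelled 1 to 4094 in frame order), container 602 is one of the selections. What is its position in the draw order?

7

k = 89
position = (602 − 68)/89 + 1 = 534/89 + 1 = 6 + 1 = 7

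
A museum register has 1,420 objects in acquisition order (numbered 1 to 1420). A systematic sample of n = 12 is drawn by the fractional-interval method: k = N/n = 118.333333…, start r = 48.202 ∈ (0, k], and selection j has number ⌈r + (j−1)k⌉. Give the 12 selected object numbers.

j=1: r + 0k = 48.202 → ⌈·⌉ = 49
j=2: r + 1k = 166.535333… → ⌈·⌉ = 167
j=3: r + 2k = 284.868666… → ⌈·⌉ = 285
j=4: r + 3k = 403.202 → ⌈·⌉ = 404
j=5: r + 4k = 521.535333… → ⌈·⌉ = 522
j=6: r + 5k = 639.868666… → ⌈·⌉ = 640
j=7: r + 6k = 758.202 → ⌈·⌉ = 759
j=8: r + 7k = 876.535333… → ⌈·⌉ = 877
j=9: r + 8k = 994.868666… → ⌈·⌉ = 995
j=10: r + 9k = 1113.202 → ⌈·⌉ = 1114
j=11: r + 10k = 1231.535333… → ⌈·⌉ = 1232
j=12: r + 11k = 1349.868666… → ⌈·⌉ = 1350

49, 167, 285, 404, 522, 640, 759, 877, 995, 1114, 1232, 1350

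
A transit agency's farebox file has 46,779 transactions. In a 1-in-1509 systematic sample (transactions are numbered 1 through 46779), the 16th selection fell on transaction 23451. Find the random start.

816

k = 1509
r = 23451 − (16−1)×1509 = 23451 − 22635 = 816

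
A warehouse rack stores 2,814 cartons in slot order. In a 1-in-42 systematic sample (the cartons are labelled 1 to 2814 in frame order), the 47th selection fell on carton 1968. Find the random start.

k = 42
r = 1968 − (47−1)×42 = 1968 − 1932 = 36

36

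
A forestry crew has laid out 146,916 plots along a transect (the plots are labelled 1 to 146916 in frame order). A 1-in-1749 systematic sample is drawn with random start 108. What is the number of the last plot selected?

k = 1749
84th selection = r + (84−1)·k = 108 + 83×1749 = 108 + 145167 = 145275

145275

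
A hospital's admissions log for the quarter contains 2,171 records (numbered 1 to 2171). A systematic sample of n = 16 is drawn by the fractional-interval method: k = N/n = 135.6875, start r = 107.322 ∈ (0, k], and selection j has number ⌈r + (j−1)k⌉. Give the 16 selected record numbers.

j=1: r + 0k = 107.322 → ⌈·⌉ = 108
j=2: r + 1k = 243.0095 → ⌈·⌉ = 244
j=3: r + 2k = 378.697 → ⌈·⌉ = 379
j=4: r + 3k = 514.3845 → ⌈·⌉ = 515
j=5: r + 4k = 650.072 → ⌈·⌉ = 651
j=6: r + 5k = 785.7595 → ⌈·⌉ = 786
j=7: r + 6k = 921.447 → ⌈·⌉ = 922
j=8: r + 7k = 1057.1345 → ⌈·⌉ = 1058
j=9: r + 8k = 1192.822 → ⌈·⌉ = 1193
j=10: r + 9k = 1328.5095 → ⌈·⌉ = 1329
j=11: r + 10k = 1464.197 → ⌈·⌉ = 1465
j=12: r + 11k = 1599.8845 → ⌈·⌉ = 1600
j=13: r + 12k = 1735.572 → ⌈·⌉ = 1736
j=14: r + 13k = 1871.2595 → ⌈·⌉ = 1872
j=15: r + 14k = 2006.947 → ⌈·⌉ = 2007
j=16: r + 15k = 2142.6345 → ⌈·⌉ = 2143

108, 244, 379, 515, 651, 786, 922, 1058, 1193, 1329, 1465, 1600, 1736, 1872, 2007, 2143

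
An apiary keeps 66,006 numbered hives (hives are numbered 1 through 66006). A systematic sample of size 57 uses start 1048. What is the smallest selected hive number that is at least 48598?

k = 66006/57 = 1158
Steps past start: ⌈(48598 − 1048)/1158⌉ = ⌈47550/1158⌉ = 42
Selected hive: 1048 + 42×1158 = 49684

49684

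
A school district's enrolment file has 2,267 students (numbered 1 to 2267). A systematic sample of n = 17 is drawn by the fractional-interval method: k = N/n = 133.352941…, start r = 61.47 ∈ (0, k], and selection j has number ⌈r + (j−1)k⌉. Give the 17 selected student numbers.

j=1: r + 0k = 61.47 → ⌈·⌉ = 62
j=2: r + 1k = 194.822941… → ⌈·⌉ = 195
j=3: r + 2k = 328.175882… → ⌈·⌉ = 329
j=4: r + 3k = 461.528823… → ⌈·⌉ = 462
j=5: r + 4k = 594.881764… → ⌈·⌉ = 595
j=6: r + 5k = 728.234705… → ⌈·⌉ = 729
j=7: r + 6k = 861.587647… → ⌈·⌉ = 862
j=8: r + 7k = 994.940588… → ⌈·⌉ = 995
j=9: r + 8k = 1128.293529… → ⌈·⌉ = 1129
j=10: r + 9k = 1261.646470… → ⌈·⌉ = 1262
j=11: r + 10k = 1394.999411… → ⌈·⌉ = 1395
j=12: r + 11k = 1528.352352… → ⌈·⌉ = 1529
j=13: r + 12k = 1661.705294… → ⌈·⌉ = 1662
j=14: r + 13k = 1795.058235… → ⌈·⌉ = 1796
j=15: r + 14k = 1928.411176… → ⌈·⌉ = 1929
j=16: r + 15k = 2061.764117… → ⌈·⌉ = 2062
j=17: r + 16k = 2195.117058… → ⌈·⌉ = 2196

62, 195, 329, 462, 595, 729, 862, 995, 1129, 1262, 1395, 1529, 1662, 1796, 1929, 2062, 2196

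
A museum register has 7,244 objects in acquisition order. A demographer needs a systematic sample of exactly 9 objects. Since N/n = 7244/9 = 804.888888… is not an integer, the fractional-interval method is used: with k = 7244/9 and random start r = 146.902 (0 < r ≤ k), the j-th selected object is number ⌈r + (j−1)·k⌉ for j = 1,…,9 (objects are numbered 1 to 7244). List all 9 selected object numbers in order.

147, 952, 1757, 2562, 3367, 4172, 4977, 5782, 6587

j=1: r + 0k = 146.902 → ⌈·⌉ = 147
j=2: r + 1k = 951.790888… → ⌈·⌉ = 952
j=3: r + 2k = 1756.679777… → ⌈·⌉ = 1757
j=4: r + 3k = 2561.568666… → ⌈·⌉ = 2562
j=5: r + 4k = 3366.457555… → ⌈·⌉ = 3367
j=6: r + 5k = 4171.346444… → ⌈·⌉ = 4172
j=7: r + 6k = 4976.235333… → ⌈·⌉ = 4977
j=8: r + 7k = 5781.124222… → ⌈·⌉ = 5782
j=9: r + 8k = 6586.013111… → ⌈·⌉ = 6587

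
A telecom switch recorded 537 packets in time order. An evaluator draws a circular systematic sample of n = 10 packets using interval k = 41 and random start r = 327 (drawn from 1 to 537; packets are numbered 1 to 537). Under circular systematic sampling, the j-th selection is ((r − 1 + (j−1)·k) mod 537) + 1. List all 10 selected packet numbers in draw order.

Selection 1: 327
Selection 2: 327 + 41 = 368
Selection 3: 368 + 41 = 409
Selection 4: 409 + 41 = 450
Selection 5: 450 + 41 = 491
Selection 6: 491 + 41 = 532
Selection 7: 532 + 41 = 573 → 573 − 537 = 36
Selection 8: 36 + 41 = 77
Selection 9: 77 + 41 = 118
Selection 10: 118 + 41 = 159

327, 368, 409, 450, 491, 532, 36, 77, 118, 159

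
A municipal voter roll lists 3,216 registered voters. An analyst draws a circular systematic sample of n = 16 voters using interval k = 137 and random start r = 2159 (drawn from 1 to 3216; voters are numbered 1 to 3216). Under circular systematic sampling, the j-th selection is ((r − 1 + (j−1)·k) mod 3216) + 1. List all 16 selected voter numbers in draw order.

2159, 2296, 2433, 2570, 2707, 2844, 2981, 3118, 39, 176, 313, 450, 587, 724, 861, 998

Selection 1: 2159
Selection 2: 2159 + 137 = 2296
Selection 3: 2296 + 137 = 2433
Selection 4: 2433 + 137 = 2570
Selection 5: 2570 + 137 = 2707
Selection 6: 2707 + 137 = 2844
Selection 7: 2844 + 137 = 2981
Selection 8: 2981 + 137 = 3118
Selection 9: 3118 + 137 = 3255 → 3255 − 3216 = 39
Selection 10: 39 + 137 = 176
Selection 11: 176 + 137 = 313
Selection 12: 313 + 137 = 450
Selection 13: 450 + 137 = 587
Selection 14: 587 + 137 = 724
Selection 15: 724 + 137 = 861
Selection 16: 861 + 137 = 998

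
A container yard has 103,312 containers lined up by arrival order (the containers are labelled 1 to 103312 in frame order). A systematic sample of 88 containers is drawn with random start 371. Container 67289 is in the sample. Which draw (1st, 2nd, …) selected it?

k = 103312/88 = 1174
position = (67289 − 371)/1174 + 1 = 66918/1174 + 1 = 57 + 1 = 58

58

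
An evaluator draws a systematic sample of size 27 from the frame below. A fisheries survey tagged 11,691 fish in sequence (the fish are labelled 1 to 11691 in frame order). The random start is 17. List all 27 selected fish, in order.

k = N/n = 11691/27 = 433
fish 1: 17
fish 2: 17 + 433 = 450
fish 3: 450 + 433 = 883
fish 4: 883 + 433 = 1316
fish 5: 1316 + 433 = 1749
fish 6: 1749 + 433 = 2182
fish 7: 2182 + 433 = 2615
fish 8: 2615 + 433 = 3048
fish 9: 3048 + 433 = 3481
fish 10: 3481 + 433 = 3914
fish 11: 3914 + 433 = 4347
fish 12: 4347 + 433 = 4780
fish 13: 4780 + 433 = 5213
fish 14: 5213 + 433 = 5646
fish 15: 5646 + 433 = 6079
fish 16: 6079 + 433 = 6512
fish 17: 6512 + 433 = 6945
fish 18: 6945 + 433 = 7378
fish 19: 7378 + 433 = 7811
fish 20: 7811 + 433 = 8244
fish 21: 8244 + 433 = 8677
fish 22: 8677 + 433 = 9110
fish 23: 9110 + 433 = 9543
fish 24: 9543 + 433 = 9976
fish 25: 9976 + 433 = 10409
fish 26: 10409 + 433 = 10842
fish 27: 10842 + 433 = 11275

17, 450, 883, 1316, 1749, 2182, 2615, 3048, 3481, 3914, 4347, 4780, 5213, 5646, 6079, 6512, 6945, 7378, 7811, 8244, 8677, 9110, 9543, 9976, 10409, 10842, 11275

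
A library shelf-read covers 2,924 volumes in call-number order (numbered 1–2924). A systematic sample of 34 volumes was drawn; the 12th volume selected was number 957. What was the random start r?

k = 2924/34 = 86
r = 957 − (12−1)×86 = 957 − 946 = 11

11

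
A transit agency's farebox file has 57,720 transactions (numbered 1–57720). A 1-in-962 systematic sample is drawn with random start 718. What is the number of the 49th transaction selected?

46894

k = 962
49th selection = r + (49−1)·k = 718 + 48×962 = 718 + 46176 = 46894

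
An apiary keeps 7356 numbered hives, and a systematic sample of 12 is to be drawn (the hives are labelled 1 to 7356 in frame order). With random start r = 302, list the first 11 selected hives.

302, 915, 1528, 2141, 2754, 3367, 3980, 4593, 5206, 5819, 6432

k = N/n = 7356/12 = 613
hive 1: 302
hive 2: 302 + 613 = 915
hive 3: 915 + 613 = 1528
hive 4: 1528 + 613 = 2141
hive 5: 2141 + 613 = 2754
hive 6: 2754 + 613 = 3367
hive 7: 3367 + 613 = 3980
hive 8: 3980 + 613 = 4593
hive 9: 4593 + 613 = 5206
hive 10: 5206 + 613 = 5819
hive 11: 5819 + 613 = 6432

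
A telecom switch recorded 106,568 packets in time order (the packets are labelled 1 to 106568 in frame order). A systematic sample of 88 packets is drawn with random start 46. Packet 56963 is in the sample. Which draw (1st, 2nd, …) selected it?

k = 106568/88 = 1211
position = (56963 − 46)/1211 + 1 = 56917/1211 + 1 = 47 + 1 = 48

48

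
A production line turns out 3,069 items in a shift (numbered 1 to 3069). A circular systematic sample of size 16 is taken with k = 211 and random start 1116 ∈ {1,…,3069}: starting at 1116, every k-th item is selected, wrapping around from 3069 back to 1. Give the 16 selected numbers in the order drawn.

1116, 1327, 1538, 1749, 1960, 2171, 2382, 2593, 2804, 3015, 157, 368, 579, 790, 1001, 1212

Selection 1: 1116
Selection 2: 1116 + 211 = 1327
Selection 3: 1327 + 211 = 1538
Selection 4: 1538 + 211 = 1749
Selection 5: 1749 + 211 = 1960
Selection 6: 1960 + 211 = 2171
Selection 7: 2171 + 211 = 2382
Selection 8: 2382 + 211 = 2593
Selection 9: 2593 + 211 = 2804
Selection 10: 2804 + 211 = 3015
Selection 11: 3015 + 211 = 3226 → 3226 − 3069 = 157
Selection 12: 157 + 211 = 368
Selection 13: 368 + 211 = 579
Selection 14: 579 + 211 = 790
Selection 15: 790 + 211 = 1001
Selection 16: 1001 + 211 = 1212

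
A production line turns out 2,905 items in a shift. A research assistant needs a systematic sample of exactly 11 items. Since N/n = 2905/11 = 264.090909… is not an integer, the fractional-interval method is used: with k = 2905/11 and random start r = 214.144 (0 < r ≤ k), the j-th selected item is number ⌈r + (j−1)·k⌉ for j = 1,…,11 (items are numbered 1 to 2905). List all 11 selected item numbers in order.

j=1: r + 0k = 214.144 → ⌈·⌉ = 215
j=2: r + 1k = 478.234909… → ⌈·⌉ = 479
j=3: r + 2k = 742.325818… → ⌈·⌉ = 743
j=4: r + 3k = 1006.416727… → ⌈·⌉ = 1007
j=5: r + 4k = 1270.507636… → ⌈·⌉ = 1271
j=6: r + 5k = 1534.598545… → ⌈·⌉ = 1535
j=7: r + 6k = 1798.689454… → ⌈·⌉ = 1799
j=8: r + 7k = 2062.780363… → ⌈·⌉ = 2063
j=9: r + 8k = 2326.871272… → ⌈·⌉ = 2327
j=10: r + 9k = 2590.962181… → ⌈·⌉ = 2591
j=11: r + 10k = 2855.053090… → ⌈·⌉ = 2856

215, 479, 743, 1007, 1271, 1535, 1799, 2063, 2327, 2591, 2856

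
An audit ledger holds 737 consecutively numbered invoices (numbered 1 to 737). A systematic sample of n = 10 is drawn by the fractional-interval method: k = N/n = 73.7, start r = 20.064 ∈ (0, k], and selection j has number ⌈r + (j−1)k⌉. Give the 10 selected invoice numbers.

j=1: r + 0k = 20.064 → ⌈·⌉ = 21
j=2: r + 1k = 93.764 → ⌈·⌉ = 94
j=3: r + 2k = 167.464 → ⌈·⌉ = 168
j=4: r + 3k = 241.164 → ⌈·⌉ = 242
j=5: r + 4k = 314.864 → ⌈·⌉ = 315
j=6: r + 5k = 388.564 → ⌈·⌉ = 389
j=7: r + 6k = 462.264 → ⌈·⌉ = 463
j=8: r + 7k = 535.964 → ⌈·⌉ = 536
j=9: r + 8k = 609.664 → ⌈·⌉ = 610
j=10: r + 9k = 683.364 → ⌈·⌉ = 684

21, 94, 168, 242, 315, 389, 463, 536, 610, 684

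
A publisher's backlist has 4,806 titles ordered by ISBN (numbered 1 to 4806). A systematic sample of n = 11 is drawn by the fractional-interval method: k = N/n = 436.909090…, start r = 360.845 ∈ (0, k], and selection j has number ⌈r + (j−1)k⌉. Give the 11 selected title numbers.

361, 798, 1235, 1672, 2109, 2546, 2983, 3420, 3857, 4294, 4730

j=1: r + 0k = 360.845 → ⌈·⌉ = 361
j=2: r + 1k = 797.754090… → ⌈·⌉ = 798
j=3: r + 2k = 1234.663181… → ⌈·⌉ = 1235
j=4: r + 3k = 1671.572272… → ⌈·⌉ = 1672
j=5: r + 4k = 2108.481363… → ⌈·⌉ = 2109
j=6: r + 5k = 2545.390454… → ⌈·⌉ = 2546
j=7: r + 6k = 2982.299545… → ⌈·⌉ = 2983
j=8: r + 7k = 3419.208636… → ⌈·⌉ = 3420
j=9: r + 8k = 3856.117727… → ⌈·⌉ = 3857
j=10: r + 9k = 4293.026818… → ⌈·⌉ = 4294
j=11: r + 10k = 4729.935909… → ⌈·⌉ = 4730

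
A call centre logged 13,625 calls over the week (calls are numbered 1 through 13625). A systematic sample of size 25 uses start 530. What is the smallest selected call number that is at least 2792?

k = 13625/25 = 545
Steps past start: ⌈(2792 − 530)/545⌉ = ⌈2262/545⌉ = 5
Selected call: 530 + 5×545 = 3255

3255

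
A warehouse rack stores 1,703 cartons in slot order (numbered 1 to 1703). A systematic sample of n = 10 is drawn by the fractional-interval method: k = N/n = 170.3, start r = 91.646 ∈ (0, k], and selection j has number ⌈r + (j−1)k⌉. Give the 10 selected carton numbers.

92, 262, 433, 603, 773, 944, 1114, 1284, 1455, 1625

j=1: r + 0k = 91.646 → ⌈·⌉ = 92
j=2: r + 1k = 261.946 → ⌈·⌉ = 262
j=3: r + 2k = 432.246 → ⌈·⌉ = 433
j=4: r + 3k = 602.546 → ⌈·⌉ = 603
j=5: r + 4k = 772.846 → ⌈·⌉ = 773
j=6: r + 5k = 943.146 → ⌈·⌉ = 944
j=7: r + 6k = 1113.446 → ⌈·⌉ = 1114
j=8: r + 7k = 1283.746 → ⌈·⌉ = 1284
j=9: r + 8k = 1454.046 → ⌈·⌉ = 1455
j=10: r + 9k = 1624.346 → ⌈·⌉ = 1625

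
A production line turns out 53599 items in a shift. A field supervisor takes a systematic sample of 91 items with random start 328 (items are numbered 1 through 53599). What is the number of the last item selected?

53338

k = 53599/91 = 589
91st selection = r + (91−1)·k = 328 + 90×589 = 328 + 53010 = 53338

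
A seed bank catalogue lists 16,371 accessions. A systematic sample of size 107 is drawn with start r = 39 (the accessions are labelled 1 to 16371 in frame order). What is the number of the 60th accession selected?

k = 16371/107 = 153
60th selection = r + (60−1)·k = 39 + 59×153 = 39 + 9027 = 9066

9066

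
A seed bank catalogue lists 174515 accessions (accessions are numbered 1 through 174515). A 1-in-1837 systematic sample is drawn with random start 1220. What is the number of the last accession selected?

k = 1837
95th selection = r + (95−1)·k = 1220 + 94×1837 = 1220 + 172678 = 173898

173898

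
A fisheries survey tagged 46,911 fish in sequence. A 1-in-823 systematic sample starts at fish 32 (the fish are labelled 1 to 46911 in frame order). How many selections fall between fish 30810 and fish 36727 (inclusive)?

7

k = 823
First selection ≥ 30810: 32 + ⌈(30810−32)/823⌉·823 = 32 + 38×823 = 31306
Last selection ≤ 36727: 32 + ⌊(36727−32)/823⌋·823 = 32 + 44×823 = 36244
Count = 44 − 38 + 1 = 7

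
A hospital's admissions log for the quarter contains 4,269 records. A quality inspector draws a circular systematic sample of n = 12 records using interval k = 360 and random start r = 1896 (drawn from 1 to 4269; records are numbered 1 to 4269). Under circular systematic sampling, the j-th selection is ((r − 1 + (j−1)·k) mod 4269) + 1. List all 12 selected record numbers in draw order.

Selection 1: 1896
Selection 2: 1896 + 360 = 2256
Selection 3: 2256 + 360 = 2616
Selection 4: 2616 + 360 = 2976
Selection 5: 2976 + 360 = 3336
Selection 6: 3336 + 360 = 3696
Selection 7: 3696 + 360 = 4056
Selection 8: 4056 + 360 = 4416 → 4416 − 4269 = 147
Selection 9: 147 + 360 = 507
Selection 10: 507 + 360 = 867
Selection 11: 867 + 360 = 1227
Selection 12: 1227 + 360 = 1587

1896, 2256, 2616, 2976, 3336, 3696, 4056, 147, 507, 867, 1227, 1587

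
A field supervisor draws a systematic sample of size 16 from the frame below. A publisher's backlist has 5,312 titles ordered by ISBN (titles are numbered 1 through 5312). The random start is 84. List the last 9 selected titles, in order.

k = N/n = 5312/16 = 332
8th selection = 84 + 7×332 = 2408
9th: 2408 + 332 = 2740
10th: 2740 + 332 = 3072
11th: 3072 + 332 = 3404
12th: 3404 + 332 = 3736
13th: 3736 + 332 = 4068
14th: 4068 + 332 = 4400
15th: 4400 + 332 = 4732
16th: 4732 + 332 = 5064

2408, 2740, 3072, 3404, 3736, 4068, 4400, 4732, 5064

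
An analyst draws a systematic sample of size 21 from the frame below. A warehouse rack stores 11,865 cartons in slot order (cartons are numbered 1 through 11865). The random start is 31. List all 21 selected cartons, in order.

31, 596, 1161, 1726, 2291, 2856, 3421, 3986, 4551, 5116, 5681, 6246, 6811, 7376, 7941, 8506, 9071, 9636, 10201, 10766, 11331

k = N/n = 11865/21 = 565
carton 1: 31
carton 2: 31 + 565 = 596
carton 3: 596 + 565 = 1161
carton 4: 1161 + 565 = 1726
carton 5: 1726 + 565 = 2291
carton 6: 2291 + 565 = 2856
carton 7: 2856 + 565 = 3421
carton 8: 3421 + 565 = 3986
carton 9: 3986 + 565 = 4551
carton 10: 4551 + 565 = 5116
carton 11: 5116 + 565 = 5681
carton 12: 5681 + 565 = 6246
carton 13: 6246 + 565 = 6811
carton 14: 6811 + 565 = 7376
carton 15: 7376 + 565 = 7941
carton 16: 7941 + 565 = 8506
carton 17: 8506 + 565 = 9071
carton 18: 9071 + 565 = 9636
carton 19: 9636 + 565 = 10201
carton 20: 10201 + 565 = 10766
carton 21: 10766 + 565 = 11331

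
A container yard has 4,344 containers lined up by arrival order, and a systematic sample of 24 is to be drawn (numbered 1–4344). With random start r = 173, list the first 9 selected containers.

173, 354, 535, 716, 897, 1078, 1259, 1440, 1621

k = N/n = 4344/24 = 181
container 1: 173
container 2: 173 + 181 = 354
container 3: 354 + 181 = 535
container 4: 535 + 181 = 716
container 5: 716 + 181 = 897
container 6: 897 + 181 = 1078
container 7: 1078 + 181 = 1259
container 8: 1259 + 181 = 1440
container 9: 1440 + 181 = 1621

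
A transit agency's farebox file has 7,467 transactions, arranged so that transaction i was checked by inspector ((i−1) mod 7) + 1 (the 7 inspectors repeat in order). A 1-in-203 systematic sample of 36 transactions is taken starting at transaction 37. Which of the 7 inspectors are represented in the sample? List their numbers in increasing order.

Consecutive selections differ by k = 203, so their inspector numbers differ by 203 mod 7 = 0.
gcd(203, 7) = 7, so the sample visits 7/7 = 1 distinct residues mod 7.
Start 37 is inspector 2; the inspectors hit are 2.

2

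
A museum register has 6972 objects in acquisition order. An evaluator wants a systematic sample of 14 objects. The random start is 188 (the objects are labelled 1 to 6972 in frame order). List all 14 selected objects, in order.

188, 686, 1184, 1682, 2180, 2678, 3176, 3674, 4172, 4670, 5168, 5666, 6164, 6662

k = N/n = 6972/14 = 498
object 1: 188
object 2: 188 + 498 = 686
object 3: 686 + 498 = 1184
object 4: 1184 + 498 = 1682
object 5: 1682 + 498 = 2180
object 6: 2180 + 498 = 2678
object 7: 2678 + 498 = 3176
object 8: 3176 + 498 = 3674
object 9: 3674 + 498 = 4172
object 10: 4172 + 498 = 4670
object 11: 4670 + 498 = 5168
object 12: 5168 + 498 = 5666
object 13: 5666 + 498 = 6164
object 14: 6164 + 498 = 6662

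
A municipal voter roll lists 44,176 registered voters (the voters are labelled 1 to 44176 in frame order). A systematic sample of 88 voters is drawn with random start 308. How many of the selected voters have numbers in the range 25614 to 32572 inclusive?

14

k = 44176/88 = 502
First selection ≥ 25614: 308 + ⌈(25614−308)/502⌉·502 = 308 + 51×502 = 25910
Last selection ≤ 32572: 308 + ⌊(32572−308)/502⌋·502 = 308 + 64×502 = 32436
Count = 64 − 51 + 1 = 14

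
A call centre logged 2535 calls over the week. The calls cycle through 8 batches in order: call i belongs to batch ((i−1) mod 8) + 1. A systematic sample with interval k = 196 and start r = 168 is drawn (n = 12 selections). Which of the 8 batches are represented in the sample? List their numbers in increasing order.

4, 8

Consecutive selections differ by k = 196, so their batch numbers differ by 196 mod 8 = 4.
gcd(196, 8) = 4, so the sample visits 8/4 = 2 distinct residues mod 8.
Start 168 is batch 8; the batches hit are 4, 8.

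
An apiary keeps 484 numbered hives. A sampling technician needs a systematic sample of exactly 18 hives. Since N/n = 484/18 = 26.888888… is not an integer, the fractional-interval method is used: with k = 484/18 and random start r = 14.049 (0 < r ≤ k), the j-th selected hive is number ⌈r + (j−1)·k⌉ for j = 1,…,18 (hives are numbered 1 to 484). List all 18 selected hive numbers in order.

j=1: r + 0k = 14.049 → ⌈·⌉ = 15
j=2: r + 1k = 40.937888… → ⌈·⌉ = 41
j=3: r + 2k = 67.826777… → ⌈·⌉ = 68
j=4: r + 3k = 94.715666… → ⌈·⌉ = 95
j=5: r + 4k = 121.604555… → ⌈·⌉ = 122
j=6: r + 5k = 148.493444… → ⌈·⌉ = 149
j=7: r + 6k = 175.382333… → ⌈·⌉ = 176
j=8: r + 7k = 202.271222… → ⌈·⌉ = 203
j=9: r + 8k = 229.160111… → ⌈·⌉ = 230
j=10: r + 9k = 256.049 → ⌈·⌉ = 257
j=11: r + 10k = 282.937888… → ⌈·⌉ = 283
j=12: r + 11k = 309.826777… → ⌈·⌉ = 310
j=13: r + 12k = 336.715666… → ⌈·⌉ = 337
j=14: r + 13k = 363.604555… → ⌈·⌉ = 364
j=15: r + 14k = 390.493444… → ⌈·⌉ = 391
j=16: r + 15k = 417.382333… → ⌈·⌉ = 418
j=17: r + 16k = 444.271222… → ⌈·⌉ = 445
j=18: r + 17k = 471.160111… → ⌈·⌉ = 472

15, 41, 68, 95, 122, 149, 176, 203, 230, 257, 283, 310, 337, 364, 391, 418, 445, 472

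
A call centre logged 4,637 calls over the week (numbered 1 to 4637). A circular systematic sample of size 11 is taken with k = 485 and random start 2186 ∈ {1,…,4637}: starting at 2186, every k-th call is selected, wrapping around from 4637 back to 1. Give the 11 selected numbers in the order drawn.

Selection 1: 2186
Selection 2: 2186 + 485 = 2671
Selection 3: 2671 + 485 = 3156
Selection 4: 3156 + 485 = 3641
Selection 5: 3641 + 485 = 4126
Selection 6: 4126 + 485 = 4611
Selection 7: 4611 + 485 = 5096 → 5096 − 4637 = 459
Selection 8: 459 + 485 = 944
Selection 9: 944 + 485 = 1429
Selection 10: 1429 + 485 = 1914
Selection 11: 1914 + 485 = 2399

2186, 2671, 3156, 3641, 4126, 4611, 459, 944, 1429, 1914, 2399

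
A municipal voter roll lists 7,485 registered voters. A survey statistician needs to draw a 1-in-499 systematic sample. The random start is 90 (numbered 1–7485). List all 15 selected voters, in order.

voter 1: 90
voter 2: 90 + 499 = 589
voter 3: 589 + 499 = 1088
voter 4: 1088 + 499 = 1587
voter 5: 1587 + 499 = 2086
voter 6: 2086 + 499 = 2585
voter 7: 2585 + 499 = 3084
voter 8: 3084 + 499 = 3583
voter 9: 3583 + 499 = 4082
voter 10: 4082 + 499 = 4581
voter 11: 4581 + 499 = 5080
voter 12: 5080 + 499 = 5579
voter 13: 5579 + 499 = 6078
voter 14: 6078 + 499 = 6577
voter 15: 6577 + 499 = 7076

90, 589, 1088, 1587, 2086, 2585, 3084, 3583, 4082, 4581, 5080, 5579, 6078, 6577, 7076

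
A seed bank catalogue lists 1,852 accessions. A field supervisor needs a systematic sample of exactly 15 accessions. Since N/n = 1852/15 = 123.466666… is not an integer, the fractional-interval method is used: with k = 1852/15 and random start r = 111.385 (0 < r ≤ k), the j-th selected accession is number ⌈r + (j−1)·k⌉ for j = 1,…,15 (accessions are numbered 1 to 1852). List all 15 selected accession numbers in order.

j=1: r + 0k = 111.385 → ⌈·⌉ = 112
j=2: r + 1k = 234.851666… → ⌈·⌉ = 235
j=3: r + 2k = 358.318333… → ⌈·⌉ = 359
j=4: r + 3k = 481.785 → ⌈·⌉ = 482
j=5: r + 4k = 605.251666… → ⌈·⌉ = 606
j=6: r + 5k = 728.718333… → ⌈·⌉ = 729
j=7: r + 6k = 852.185 → ⌈·⌉ = 853
j=8: r + 7k = 975.651666… → ⌈·⌉ = 976
j=9: r + 8k = 1099.118333… → ⌈·⌉ = 1100
j=10: r + 9k = 1222.585 → ⌈·⌉ = 1223
j=11: r + 10k = 1346.051666… → ⌈·⌉ = 1347
j=12: r + 11k = 1469.518333… → ⌈·⌉ = 1470
j=13: r + 12k = 1592.985 → ⌈·⌉ = 1593
j=14: r + 13k = 1716.451666… → ⌈·⌉ = 1717
j=15: r + 14k = 1839.918333… → ⌈·⌉ = 1840

112, 235, 359, 482, 606, 729, 853, 976, 1100, 1223, 1347, 1470, 1593, 1717, 1840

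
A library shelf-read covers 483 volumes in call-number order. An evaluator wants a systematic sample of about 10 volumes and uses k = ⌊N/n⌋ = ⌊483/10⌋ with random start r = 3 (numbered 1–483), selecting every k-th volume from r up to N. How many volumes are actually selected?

k = ⌊483/10⌋ = 48
Achieved size = ⌊(483 − 3)/48⌋ + 1 = ⌊480/48⌋ + 1 = 10 + 1 = 11
(last selection: 3 + 10×48 = 483 ≤ 483; next would be 531 > 483)

11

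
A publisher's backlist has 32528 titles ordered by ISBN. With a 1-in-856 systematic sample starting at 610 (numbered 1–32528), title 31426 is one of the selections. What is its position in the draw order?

37

k = 856
position = (31426 − 610)/856 + 1 = 30816/856 + 1 = 36 + 1 = 37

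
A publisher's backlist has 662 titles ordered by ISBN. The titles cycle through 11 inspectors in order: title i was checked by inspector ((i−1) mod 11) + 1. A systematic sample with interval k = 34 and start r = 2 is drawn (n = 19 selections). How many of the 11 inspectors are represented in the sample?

Consecutive selections differ by k = 34, so their inspector numbers differ by 34 mod 11 = 1.
gcd(34, 11) = 1, so the sample visits 11/1 = 11 distinct residues mod 11.
Start 2 is inspector 2; the inspectors hit are 1, 2, 3, 4, 5, 6, 7, 8, 9, 10, 11.

11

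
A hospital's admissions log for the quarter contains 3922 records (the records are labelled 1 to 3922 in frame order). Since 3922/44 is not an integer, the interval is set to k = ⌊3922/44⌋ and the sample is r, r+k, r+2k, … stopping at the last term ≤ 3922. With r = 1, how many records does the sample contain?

45

k = ⌊3922/44⌋ = 89
Achieved size = ⌊(3922 − 1)/89⌋ + 1 = ⌊3921/89⌋ + 1 = 44 + 1 = 45
(last selection: 1 + 44×89 = 3917 ≤ 3922; next would be 4006 > 3922)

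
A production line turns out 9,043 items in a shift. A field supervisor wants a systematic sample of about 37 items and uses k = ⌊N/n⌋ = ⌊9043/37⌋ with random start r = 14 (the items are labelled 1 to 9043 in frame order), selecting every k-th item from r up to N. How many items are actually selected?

k = ⌊9043/37⌋ = 244
Achieved size = ⌊(9043 − 14)/244⌋ + 1 = ⌊9029/244⌋ + 1 = 37 + 1 = 38
(last selection: 14 + 37×244 = 9042 ≤ 9043; next would be 9286 > 9043)

38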